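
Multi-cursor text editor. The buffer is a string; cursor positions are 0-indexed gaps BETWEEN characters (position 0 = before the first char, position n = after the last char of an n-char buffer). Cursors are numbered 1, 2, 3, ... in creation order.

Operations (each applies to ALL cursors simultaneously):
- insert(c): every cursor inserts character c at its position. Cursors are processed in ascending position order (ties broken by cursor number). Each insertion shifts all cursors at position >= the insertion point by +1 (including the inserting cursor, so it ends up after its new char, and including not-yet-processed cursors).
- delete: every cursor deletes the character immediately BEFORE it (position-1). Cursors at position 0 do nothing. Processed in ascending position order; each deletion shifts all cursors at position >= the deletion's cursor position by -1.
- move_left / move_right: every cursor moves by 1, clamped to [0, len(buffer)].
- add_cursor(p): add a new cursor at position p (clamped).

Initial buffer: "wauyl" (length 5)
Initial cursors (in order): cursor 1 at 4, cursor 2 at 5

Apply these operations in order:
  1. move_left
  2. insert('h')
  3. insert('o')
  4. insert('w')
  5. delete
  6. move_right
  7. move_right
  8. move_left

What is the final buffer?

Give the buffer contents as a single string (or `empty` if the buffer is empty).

After op 1 (move_left): buffer="wauyl" (len 5), cursors c1@3 c2@4, authorship .....
After op 2 (insert('h')): buffer="wauhyhl" (len 7), cursors c1@4 c2@6, authorship ...1.2.
After op 3 (insert('o')): buffer="wauhoyhol" (len 9), cursors c1@5 c2@8, authorship ...11.22.
After op 4 (insert('w')): buffer="wauhowyhowl" (len 11), cursors c1@6 c2@10, authorship ...111.222.
After op 5 (delete): buffer="wauhoyhol" (len 9), cursors c1@5 c2@8, authorship ...11.22.
After op 6 (move_right): buffer="wauhoyhol" (len 9), cursors c1@6 c2@9, authorship ...11.22.
After op 7 (move_right): buffer="wauhoyhol" (len 9), cursors c1@7 c2@9, authorship ...11.22.
After op 8 (move_left): buffer="wauhoyhol" (len 9), cursors c1@6 c2@8, authorship ...11.22.

Answer: wauhoyhol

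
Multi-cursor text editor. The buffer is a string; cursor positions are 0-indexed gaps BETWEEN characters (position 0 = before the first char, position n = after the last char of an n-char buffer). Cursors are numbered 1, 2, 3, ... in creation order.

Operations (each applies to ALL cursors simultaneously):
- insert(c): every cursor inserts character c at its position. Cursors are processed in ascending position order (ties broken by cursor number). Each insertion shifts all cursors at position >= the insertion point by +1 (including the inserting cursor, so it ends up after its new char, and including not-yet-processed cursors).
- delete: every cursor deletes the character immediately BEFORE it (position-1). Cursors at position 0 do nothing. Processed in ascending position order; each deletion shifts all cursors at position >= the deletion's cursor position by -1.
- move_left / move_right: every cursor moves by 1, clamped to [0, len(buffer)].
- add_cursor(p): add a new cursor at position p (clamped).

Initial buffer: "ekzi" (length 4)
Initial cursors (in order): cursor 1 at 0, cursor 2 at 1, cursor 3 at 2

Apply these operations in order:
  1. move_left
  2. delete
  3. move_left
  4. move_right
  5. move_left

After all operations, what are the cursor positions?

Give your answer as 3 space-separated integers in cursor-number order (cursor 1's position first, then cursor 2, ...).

Answer: 0 0 0

Derivation:
After op 1 (move_left): buffer="ekzi" (len 4), cursors c1@0 c2@0 c3@1, authorship ....
After op 2 (delete): buffer="kzi" (len 3), cursors c1@0 c2@0 c3@0, authorship ...
After op 3 (move_left): buffer="kzi" (len 3), cursors c1@0 c2@0 c3@0, authorship ...
After op 4 (move_right): buffer="kzi" (len 3), cursors c1@1 c2@1 c3@1, authorship ...
After op 5 (move_left): buffer="kzi" (len 3), cursors c1@0 c2@0 c3@0, authorship ...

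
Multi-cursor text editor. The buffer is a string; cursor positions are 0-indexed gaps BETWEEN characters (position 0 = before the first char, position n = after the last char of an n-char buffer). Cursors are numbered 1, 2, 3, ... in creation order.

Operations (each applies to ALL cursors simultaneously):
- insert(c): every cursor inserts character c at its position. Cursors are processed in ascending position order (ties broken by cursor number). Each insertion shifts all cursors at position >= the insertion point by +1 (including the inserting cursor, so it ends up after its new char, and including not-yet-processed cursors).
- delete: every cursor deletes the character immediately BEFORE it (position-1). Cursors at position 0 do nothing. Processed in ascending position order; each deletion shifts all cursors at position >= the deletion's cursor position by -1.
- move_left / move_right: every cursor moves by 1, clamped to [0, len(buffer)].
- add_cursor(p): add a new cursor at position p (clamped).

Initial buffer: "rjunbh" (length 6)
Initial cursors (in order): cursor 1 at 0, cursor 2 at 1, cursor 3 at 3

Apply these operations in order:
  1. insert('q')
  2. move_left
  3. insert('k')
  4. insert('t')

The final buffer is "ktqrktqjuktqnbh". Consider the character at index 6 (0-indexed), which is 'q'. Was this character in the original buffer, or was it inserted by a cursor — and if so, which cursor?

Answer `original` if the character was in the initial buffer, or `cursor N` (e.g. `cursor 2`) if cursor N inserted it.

After op 1 (insert('q')): buffer="qrqjuqnbh" (len 9), cursors c1@1 c2@3 c3@6, authorship 1.2..3...
After op 2 (move_left): buffer="qrqjuqnbh" (len 9), cursors c1@0 c2@2 c3@5, authorship 1.2..3...
After op 3 (insert('k')): buffer="kqrkqjukqnbh" (len 12), cursors c1@1 c2@4 c3@8, authorship 11.22..33...
After op 4 (insert('t')): buffer="ktqrktqjuktqnbh" (len 15), cursors c1@2 c2@6 c3@11, authorship 111.222..333...
Authorship (.=original, N=cursor N): 1 1 1 . 2 2 2 . . 3 3 3 . . .
Index 6: author = 2

Answer: cursor 2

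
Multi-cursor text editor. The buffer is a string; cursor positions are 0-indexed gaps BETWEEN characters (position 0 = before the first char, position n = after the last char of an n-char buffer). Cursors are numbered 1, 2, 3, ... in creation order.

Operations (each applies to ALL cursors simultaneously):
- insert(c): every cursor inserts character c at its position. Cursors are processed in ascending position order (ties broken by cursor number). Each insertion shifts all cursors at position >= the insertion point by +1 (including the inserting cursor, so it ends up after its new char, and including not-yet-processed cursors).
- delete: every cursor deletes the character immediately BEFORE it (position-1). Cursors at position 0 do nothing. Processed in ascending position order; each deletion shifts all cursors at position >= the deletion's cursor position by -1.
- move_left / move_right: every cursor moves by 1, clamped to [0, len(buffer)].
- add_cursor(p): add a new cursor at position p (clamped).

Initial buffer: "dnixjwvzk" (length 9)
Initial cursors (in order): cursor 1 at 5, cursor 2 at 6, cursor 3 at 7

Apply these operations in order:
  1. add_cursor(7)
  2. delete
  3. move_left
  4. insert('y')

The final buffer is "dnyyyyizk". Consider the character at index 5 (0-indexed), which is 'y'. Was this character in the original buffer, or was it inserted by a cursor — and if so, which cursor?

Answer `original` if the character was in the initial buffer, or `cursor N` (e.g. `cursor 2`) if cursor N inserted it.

After op 1 (add_cursor(7)): buffer="dnixjwvzk" (len 9), cursors c1@5 c2@6 c3@7 c4@7, authorship .........
After op 2 (delete): buffer="dnizk" (len 5), cursors c1@3 c2@3 c3@3 c4@3, authorship .....
After op 3 (move_left): buffer="dnizk" (len 5), cursors c1@2 c2@2 c3@2 c4@2, authorship .....
After op 4 (insert('y')): buffer="dnyyyyizk" (len 9), cursors c1@6 c2@6 c3@6 c4@6, authorship ..1234...
Authorship (.=original, N=cursor N): . . 1 2 3 4 . . .
Index 5: author = 4

Answer: cursor 4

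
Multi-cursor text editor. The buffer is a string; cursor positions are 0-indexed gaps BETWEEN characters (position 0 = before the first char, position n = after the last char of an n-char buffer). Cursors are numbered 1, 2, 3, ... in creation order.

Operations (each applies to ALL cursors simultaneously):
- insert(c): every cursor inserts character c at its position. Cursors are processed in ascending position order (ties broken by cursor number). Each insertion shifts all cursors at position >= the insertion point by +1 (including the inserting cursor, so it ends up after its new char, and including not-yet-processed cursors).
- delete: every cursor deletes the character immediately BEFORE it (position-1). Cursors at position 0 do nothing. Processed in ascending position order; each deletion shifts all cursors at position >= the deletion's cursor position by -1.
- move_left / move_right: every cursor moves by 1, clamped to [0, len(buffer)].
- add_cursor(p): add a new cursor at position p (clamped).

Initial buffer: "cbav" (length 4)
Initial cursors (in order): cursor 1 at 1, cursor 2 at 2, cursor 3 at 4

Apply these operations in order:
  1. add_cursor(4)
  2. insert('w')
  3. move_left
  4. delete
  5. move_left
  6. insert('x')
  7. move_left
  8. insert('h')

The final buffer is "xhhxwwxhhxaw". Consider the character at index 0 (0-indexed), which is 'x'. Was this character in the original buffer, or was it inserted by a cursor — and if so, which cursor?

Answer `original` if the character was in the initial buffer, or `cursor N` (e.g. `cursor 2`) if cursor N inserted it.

After op 1 (add_cursor(4)): buffer="cbav" (len 4), cursors c1@1 c2@2 c3@4 c4@4, authorship ....
After op 2 (insert('w')): buffer="cwbwavww" (len 8), cursors c1@2 c2@4 c3@8 c4@8, authorship .1.2..34
After op 3 (move_left): buffer="cwbwavww" (len 8), cursors c1@1 c2@3 c3@7 c4@7, authorship .1.2..34
After op 4 (delete): buffer="wwaw" (len 4), cursors c1@0 c2@1 c3@3 c4@3, authorship 12.4
After op 5 (move_left): buffer="wwaw" (len 4), cursors c1@0 c2@0 c3@2 c4@2, authorship 12.4
After op 6 (insert('x')): buffer="xxwwxxaw" (len 8), cursors c1@2 c2@2 c3@6 c4@6, authorship 121234.4
After op 7 (move_left): buffer="xxwwxxaw" (len 8), cursors c1@1 c2@1 c3@5 c4@5, authorship 121234.4
After op 8 (insert('h')): buffer="xhhxwwxhhxaw" (len 12), cursors c1@3 c2@3 c3@9 c4@9, authorship 1122123344.4
Authorship (.=original, N=cursor N): 1 1 2 2 1 2 3 3 4 4 . 4
Index 0: author = 1

Answer: cursor 1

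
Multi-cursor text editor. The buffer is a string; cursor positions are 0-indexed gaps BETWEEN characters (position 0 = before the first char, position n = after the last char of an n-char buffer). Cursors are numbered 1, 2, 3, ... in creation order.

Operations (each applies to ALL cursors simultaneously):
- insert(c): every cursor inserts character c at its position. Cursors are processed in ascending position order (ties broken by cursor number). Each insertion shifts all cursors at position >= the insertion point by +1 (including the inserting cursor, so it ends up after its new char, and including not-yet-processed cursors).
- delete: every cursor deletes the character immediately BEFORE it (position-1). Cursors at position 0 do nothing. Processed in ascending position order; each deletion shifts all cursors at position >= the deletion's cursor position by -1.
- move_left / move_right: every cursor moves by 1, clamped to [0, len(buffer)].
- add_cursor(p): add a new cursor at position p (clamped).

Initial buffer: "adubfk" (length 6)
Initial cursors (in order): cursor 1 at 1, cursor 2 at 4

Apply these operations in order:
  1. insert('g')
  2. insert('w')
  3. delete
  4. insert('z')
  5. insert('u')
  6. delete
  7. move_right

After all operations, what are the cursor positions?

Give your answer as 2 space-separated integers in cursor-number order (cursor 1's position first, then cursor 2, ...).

After op 1 (insert('g')): buffer="agdubgfk" (len 8), cursors c1@2 c2@6, authorship .1...2..
After op 2 (insert('w')): buffer="agwdubgwfk" (len 10), cursors c1@3 c2@8, authorship .11...22..
After op 3 (delete): buffer="agdubgfk" (len 8), cursors c1@2 c2@6, authorship .1...2..
After op 4 (insert('z')): buffer="agzdubgzfk" (len 10), cursors c1@3 c2@8, authorship .11...22..
After op 5 (insert('u')): buffer="agzudubgzufk" (len 12), cursors c1@4 c2@10, authorship .111...222..
After op 6 (delete): buffer="agzdubgzfk" (len 10), cursors c1@3 c2@8, authorship .11...22..
After op 7 (move_right): buffer="agzdubgzfk" (len 10), cursors c1@4 c2@9, authorship .11...22..

Answer: 4 9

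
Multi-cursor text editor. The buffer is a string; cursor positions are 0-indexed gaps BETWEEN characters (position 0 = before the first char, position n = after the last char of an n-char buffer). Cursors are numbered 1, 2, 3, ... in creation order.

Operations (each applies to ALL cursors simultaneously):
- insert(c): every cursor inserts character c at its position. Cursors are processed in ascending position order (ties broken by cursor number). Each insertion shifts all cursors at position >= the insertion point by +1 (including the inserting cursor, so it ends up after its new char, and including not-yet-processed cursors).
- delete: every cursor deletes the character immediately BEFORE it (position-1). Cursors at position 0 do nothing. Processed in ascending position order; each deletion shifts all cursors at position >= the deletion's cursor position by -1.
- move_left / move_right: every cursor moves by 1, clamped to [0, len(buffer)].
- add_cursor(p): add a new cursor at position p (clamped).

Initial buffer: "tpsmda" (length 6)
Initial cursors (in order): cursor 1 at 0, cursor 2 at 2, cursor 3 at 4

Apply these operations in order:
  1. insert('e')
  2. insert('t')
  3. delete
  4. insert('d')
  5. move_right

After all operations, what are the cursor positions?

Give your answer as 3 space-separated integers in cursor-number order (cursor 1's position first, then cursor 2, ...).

Answer: 3 7 11

Derivation:
After op 1 (insert('e')): buffer="etpesmeda" (len 9), cursors c1@1 c2@4 c3@7, authorship 1..2..3..
After op 2 (insert('t')): buffer="ettpetsmetda" (len 12), cursors c1@2 c2@6 c3@10, authorship 11..22..33..
After op 3 (delete): buffer="etpesmeda" (len 9), cursors c1@1 c2@4 c3@7, authorship 1..2..3..
After op 4 (insert('d')): buffer="edtpedsmedda" (len 12), cursors c1@2 c2@6 c3@10, authorship 11..22..33..
After op 5 (move_right): buffer="edtpedsmedda" (len 12), cursors c1@3 c2@7 c3@11, authorship 11..22..33..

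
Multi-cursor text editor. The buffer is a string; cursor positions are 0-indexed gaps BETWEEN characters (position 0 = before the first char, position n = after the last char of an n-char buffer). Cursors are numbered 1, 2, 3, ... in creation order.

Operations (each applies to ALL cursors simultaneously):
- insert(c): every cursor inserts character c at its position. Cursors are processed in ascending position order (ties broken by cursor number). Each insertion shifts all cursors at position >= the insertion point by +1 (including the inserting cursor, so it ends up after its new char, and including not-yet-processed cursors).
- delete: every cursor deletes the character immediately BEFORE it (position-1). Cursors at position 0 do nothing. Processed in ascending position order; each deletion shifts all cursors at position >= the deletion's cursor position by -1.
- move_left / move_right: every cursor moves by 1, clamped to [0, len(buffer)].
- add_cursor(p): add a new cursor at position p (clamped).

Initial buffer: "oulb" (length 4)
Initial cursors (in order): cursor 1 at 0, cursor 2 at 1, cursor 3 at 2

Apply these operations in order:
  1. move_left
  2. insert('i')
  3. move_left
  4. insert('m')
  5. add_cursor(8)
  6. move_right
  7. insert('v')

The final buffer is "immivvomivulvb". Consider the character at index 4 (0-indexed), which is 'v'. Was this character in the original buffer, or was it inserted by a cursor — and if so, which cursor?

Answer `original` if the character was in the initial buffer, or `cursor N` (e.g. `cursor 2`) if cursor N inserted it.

After op 1 (move_left): buffer="oulb" (len 4), cursors c1@0 c2@0 c3@1, authorship ....
After op 2 (insert('i')): buffer="iioiulb" (len 7), cursors c1@2 c2@2 c3@4, authorship 12.3...
After op 3 (move_left): buffer="iioiulb" (len 7), cursors c1@1 c2@1 c3@3, authorship 12.3...
After op 4 (insert('m')): buffer="immiomiulb" (len 10), cursors c1@3 c2@3 c3@6, authorship 1122.33...
After op 5 (add_cursor(8)): buffer="immiomiulb" (len 10), cursors c1@3 c2@3 c3@6 c4@8, authorship 1122.33...
After op 6 (move_right): buffer="immiomiulb" (len 10), cursors c1@4 c2@4 c3@7 c4@9, authorship 1122.33...
After op 7 (insert('v')): buffer="immivvomivulvb" (len 14), cursors c1@6 c2@6 c3@10 c4@13, authorship 112212.333..4.
Authorship (.=original, N=cursor N): 1 1 2 2 1 2 . 3 3 3 . . 4 .
Index 4: author = 1

Answer: cursor 1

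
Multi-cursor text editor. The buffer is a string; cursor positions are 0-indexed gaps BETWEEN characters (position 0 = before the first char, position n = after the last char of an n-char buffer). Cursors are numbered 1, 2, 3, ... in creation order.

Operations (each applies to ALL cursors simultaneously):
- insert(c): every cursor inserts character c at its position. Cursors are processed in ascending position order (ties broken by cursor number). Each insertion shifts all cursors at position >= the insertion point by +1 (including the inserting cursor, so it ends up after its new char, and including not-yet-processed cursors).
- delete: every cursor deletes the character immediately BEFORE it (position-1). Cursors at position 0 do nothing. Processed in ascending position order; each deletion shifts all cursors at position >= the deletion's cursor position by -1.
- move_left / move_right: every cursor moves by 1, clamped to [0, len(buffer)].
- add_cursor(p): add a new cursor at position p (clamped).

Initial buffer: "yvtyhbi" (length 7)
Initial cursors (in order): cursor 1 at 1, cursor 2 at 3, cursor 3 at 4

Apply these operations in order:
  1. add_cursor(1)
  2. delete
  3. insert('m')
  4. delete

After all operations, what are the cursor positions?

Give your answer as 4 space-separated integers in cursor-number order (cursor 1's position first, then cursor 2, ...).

Answer: 0 1 1 0

Derivation:
After op 1 (add_cursor(1)): buffer="yvtyhbi" (len 7), cursors c1@1 c4@1 c2@3 c3@4, authorship .......
After op 2 (delete): buffer="vhbi" (len 4), cursors c1@0 c4@0 c2@1 c3@1, authorship ....
After op 3 (insert('m')): buffer="mmvmmhbi" (len 8), cursors c1@2 c4@2 c2@5 c3@5, authorship 14.23...
After op 4 (delete): buffer="vhbi" (len 4), cursors c1@0 c4@0 c2@1 c3@1, authorship ....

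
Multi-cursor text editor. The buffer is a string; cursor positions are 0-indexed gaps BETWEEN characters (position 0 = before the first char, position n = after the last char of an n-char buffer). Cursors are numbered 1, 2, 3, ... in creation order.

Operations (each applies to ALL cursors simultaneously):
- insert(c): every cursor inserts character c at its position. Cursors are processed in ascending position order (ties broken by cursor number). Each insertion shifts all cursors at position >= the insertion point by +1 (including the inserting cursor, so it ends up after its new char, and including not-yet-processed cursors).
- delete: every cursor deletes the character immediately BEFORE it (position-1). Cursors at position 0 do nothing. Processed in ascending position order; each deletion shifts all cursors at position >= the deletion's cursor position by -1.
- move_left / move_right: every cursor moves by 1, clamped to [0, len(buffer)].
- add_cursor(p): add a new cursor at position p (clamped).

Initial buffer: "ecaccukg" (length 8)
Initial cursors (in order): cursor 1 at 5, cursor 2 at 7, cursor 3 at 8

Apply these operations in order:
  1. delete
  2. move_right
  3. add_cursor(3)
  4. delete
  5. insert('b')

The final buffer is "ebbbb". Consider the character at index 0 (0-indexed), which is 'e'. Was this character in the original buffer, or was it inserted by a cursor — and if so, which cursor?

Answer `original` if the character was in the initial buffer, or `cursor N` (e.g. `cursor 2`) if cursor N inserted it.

After op 1 (delete): buffer="ecacu" (len 5), cursors c1@4 c2@5 c3@5, authorship .....
After op 2 (move_right): buffer="ecacu" (len 5), cursors c1@5 c2@5 c3@5, authorship .....
After op 3 (add_cursor(3)): buffer="ecacu" (len 5), cursors c4@3 c1@5 c2@5 c3@5, authorship .....
After op 4 (delete): buffer="e" (len 1), cursors c1@1 c2@1 c3@1 c4@1, authorship .
After op 5 (insert('b')): buffer="ebbbb" (len 5), cursors c1@5 c2@5 c3@5 c4@5, authorship .1234
Authorship (.=original, N=cursor N): . 1 2 3 4
Index 0: author = original

Answer: original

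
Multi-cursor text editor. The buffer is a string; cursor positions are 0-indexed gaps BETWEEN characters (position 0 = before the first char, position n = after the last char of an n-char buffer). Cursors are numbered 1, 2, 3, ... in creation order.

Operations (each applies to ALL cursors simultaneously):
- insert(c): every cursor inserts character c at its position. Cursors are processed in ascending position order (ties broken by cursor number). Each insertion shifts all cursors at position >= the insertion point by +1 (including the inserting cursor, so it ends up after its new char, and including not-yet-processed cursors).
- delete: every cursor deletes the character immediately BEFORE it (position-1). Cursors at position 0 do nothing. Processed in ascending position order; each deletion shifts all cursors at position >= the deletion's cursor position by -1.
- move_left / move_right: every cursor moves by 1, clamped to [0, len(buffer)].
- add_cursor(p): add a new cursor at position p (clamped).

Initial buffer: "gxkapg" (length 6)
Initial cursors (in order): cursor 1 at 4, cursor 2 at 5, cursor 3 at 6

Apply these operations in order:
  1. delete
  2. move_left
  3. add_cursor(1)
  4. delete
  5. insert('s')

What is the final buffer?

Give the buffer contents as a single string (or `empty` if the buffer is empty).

After op 1 (delete): buffer="gxk" (len 3), cursors c1@3 c2@3 c3@3, authorship ...
After op 2 (move_left): buffer="gxk" (len 3), cursors c1@2 c2@2 c3@2, authorship ...
After op 3 (add_cursor(1)): buffer="gxk" (len 3), cursors c4@1 c1@2 c2@2 c3@2, authorship ...
After op 4 (delete): buffer="k" (len 1), cursors c1@0 c2@0 c3@0 c4@0, authorship .
After op 5 (insert('s')): buffer="ssssk" (len 5), cursors c1@4 c2@4 c3@4 c4@4, authorship 1234.

Answer: ssssk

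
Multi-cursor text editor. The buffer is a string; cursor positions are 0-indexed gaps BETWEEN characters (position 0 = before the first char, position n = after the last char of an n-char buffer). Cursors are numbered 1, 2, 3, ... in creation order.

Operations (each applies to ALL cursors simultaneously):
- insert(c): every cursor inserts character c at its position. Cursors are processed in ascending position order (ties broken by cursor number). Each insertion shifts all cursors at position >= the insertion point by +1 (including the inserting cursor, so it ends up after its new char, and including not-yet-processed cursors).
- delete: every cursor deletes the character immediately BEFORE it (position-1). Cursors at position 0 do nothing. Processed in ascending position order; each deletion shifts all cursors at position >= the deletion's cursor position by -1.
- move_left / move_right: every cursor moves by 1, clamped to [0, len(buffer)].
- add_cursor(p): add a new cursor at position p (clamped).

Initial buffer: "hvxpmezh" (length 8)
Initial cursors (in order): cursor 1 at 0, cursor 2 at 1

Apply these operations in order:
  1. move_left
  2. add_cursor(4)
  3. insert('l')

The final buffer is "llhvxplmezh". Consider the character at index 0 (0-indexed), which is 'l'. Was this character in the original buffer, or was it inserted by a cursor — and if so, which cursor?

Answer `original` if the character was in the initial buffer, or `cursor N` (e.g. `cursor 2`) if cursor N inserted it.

After op 1 (move_left): buffer="hvxpmezh" (len 8), cursors c1@0 c2@0, authorship ........
After op 2 (add_cursor(4)): buffer="hvxpmezh" (len 8), cursors c1@0 c2@0 c3@4, authorship ........
After op 3 (insert('l')): buffer="llhvxplmezh" (len 11), cursors c1@2 c2@2 c3@7, authorship 12....3....
Authorship (.=original, N=cursor N): 1 2 . . . . 3 . . . .
Index 0: author = 1

Answer: cursor 1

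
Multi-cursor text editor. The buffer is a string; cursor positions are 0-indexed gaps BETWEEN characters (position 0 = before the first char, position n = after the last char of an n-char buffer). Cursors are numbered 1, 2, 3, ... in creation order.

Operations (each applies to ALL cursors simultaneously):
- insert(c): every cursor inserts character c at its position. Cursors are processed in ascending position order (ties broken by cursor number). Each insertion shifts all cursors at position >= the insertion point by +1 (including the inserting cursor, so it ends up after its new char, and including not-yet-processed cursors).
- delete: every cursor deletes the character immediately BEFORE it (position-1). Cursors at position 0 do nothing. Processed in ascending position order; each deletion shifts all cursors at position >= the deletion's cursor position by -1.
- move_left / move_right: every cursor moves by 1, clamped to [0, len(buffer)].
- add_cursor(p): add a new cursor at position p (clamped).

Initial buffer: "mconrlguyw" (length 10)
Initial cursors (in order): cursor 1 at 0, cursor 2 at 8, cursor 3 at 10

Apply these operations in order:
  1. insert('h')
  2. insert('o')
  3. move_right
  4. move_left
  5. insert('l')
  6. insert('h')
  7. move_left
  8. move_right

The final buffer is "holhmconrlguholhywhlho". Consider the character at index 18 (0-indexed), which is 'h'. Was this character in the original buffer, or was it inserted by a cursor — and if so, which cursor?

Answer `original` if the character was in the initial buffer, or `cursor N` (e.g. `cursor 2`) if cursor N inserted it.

Answer: cursor 3

Derivation:
After op 1 (insert('h')): buffer="hmconrlguhywh" (len 13), cursors c1@1 c2@10 c3@13, authorship 1........2..3
After op 2 (insert('o')): buffer="homconrlguhoywho" (len 16), cursors c1@2 c2@12 c3@16, authorship 11........22..33
After op 3 (move_right): buffer="homconrlguhoywho" (len 16), cursors c1@3 c2@13 c3@16, authorship 11........22..33
After op 4 (move_left): buffer="homconrlguhoywho" (len 16), cursors c1@2 c2@12 c3@15, authorship 11........22..33
After op 5 (insert('l')): buffer="holmconrlguholywhlo" (len 19), cursors c1@3 c2@14 c3@18, authorship 111........222..333
After op 6 (insert('h')): buffer="holhmconrlguholhywhlho" (len 22), cursors c1@4 c2@16 c3@21, authorship 1111........2222..3333
After op 7 (move_left): buffer="holhmconrlguholhywhlho" (len 22), cursors c1@3 c2@15 c3@20, authorship 1111........2222..3333
After op 8 (move_right): buffer="holhmconrlguholhywhlho" (len 22), cursors c1@4 c2@16 c3@21, authorship 1111........2222..3333
Authorship (.=original, N=cursor N): 1 1 1 1 . . . . . . . . 2 2 2 2 . . 3 3 3 3
Index 18: author = 3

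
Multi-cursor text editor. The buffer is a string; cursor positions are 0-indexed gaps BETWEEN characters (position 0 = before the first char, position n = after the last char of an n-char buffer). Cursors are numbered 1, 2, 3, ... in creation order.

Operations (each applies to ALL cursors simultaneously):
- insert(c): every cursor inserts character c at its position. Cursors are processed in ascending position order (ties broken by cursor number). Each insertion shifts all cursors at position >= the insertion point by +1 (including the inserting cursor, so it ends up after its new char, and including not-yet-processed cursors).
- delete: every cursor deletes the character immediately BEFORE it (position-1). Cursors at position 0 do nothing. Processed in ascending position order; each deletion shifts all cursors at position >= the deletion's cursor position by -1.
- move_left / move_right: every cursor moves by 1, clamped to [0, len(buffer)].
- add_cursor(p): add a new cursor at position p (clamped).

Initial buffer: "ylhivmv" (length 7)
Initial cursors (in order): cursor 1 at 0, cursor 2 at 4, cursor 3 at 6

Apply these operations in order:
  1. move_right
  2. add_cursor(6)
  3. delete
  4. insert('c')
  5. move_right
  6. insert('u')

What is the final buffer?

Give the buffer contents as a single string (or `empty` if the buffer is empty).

Answer: cluhicccuuu

Derivation:
After op 1 (move_right): buffer="ylhivmv" (len 7), cursors c1@1 c2@5 c3@7, authorship .......
After op 2 (add_cursor(6)): buffer="ylhivmv" (len 7), cursors c1@1 c2@5 c4@6 c3@7, authorship .......
After op 3 (delete): buffer="lhi" (len 3), cursors c1@0 c2@3 c3@3 c4@3, authorship ...
After op 4 (insert('c')): buffer="clhiccc" (len 7), cursors c1@1 c2@7 c3@7 c4@7, authorship 1...234
After op 5 (move_right): buffer="clhiccc" (len 7), cursors c1@2 c2@7 c3@7 c4@7, authorship 1...234
After op 6 (insert('u')): buffer="cluhicccuuu" (len 11), cursors c1@3 c2@11 c3@11 c4@11, authorship 1.1..234234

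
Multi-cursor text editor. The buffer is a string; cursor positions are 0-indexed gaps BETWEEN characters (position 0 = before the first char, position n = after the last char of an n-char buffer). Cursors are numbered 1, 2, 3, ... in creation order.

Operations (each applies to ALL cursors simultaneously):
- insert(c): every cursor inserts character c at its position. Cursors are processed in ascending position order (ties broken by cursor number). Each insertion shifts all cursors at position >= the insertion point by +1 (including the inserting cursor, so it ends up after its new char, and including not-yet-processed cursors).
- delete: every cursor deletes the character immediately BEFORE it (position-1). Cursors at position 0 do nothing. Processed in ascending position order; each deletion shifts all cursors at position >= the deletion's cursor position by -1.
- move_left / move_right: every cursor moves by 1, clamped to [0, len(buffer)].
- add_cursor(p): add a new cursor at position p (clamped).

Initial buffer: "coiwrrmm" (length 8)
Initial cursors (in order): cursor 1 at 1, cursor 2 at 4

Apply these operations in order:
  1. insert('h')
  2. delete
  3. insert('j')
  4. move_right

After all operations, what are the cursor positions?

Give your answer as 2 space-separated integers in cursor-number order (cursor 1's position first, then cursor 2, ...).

Answer: 3 7

Derivation:
After op 1 (insert('h')): buffer="choiwhrrmm" (len 10), cursors c1@2 c2@6, authorship .1...2....
After op 2 (delete): buffer="coiwrrmm" (len 8), cursors c1@1 c2@4, authorship ........
After op 3 (insert('j')): buffer="cjoiwjrrmm" (len 10), cursors c1@2 c2@6, authorship .1...2....
After op 4 (move_right): buffer="cjoiwjrrmm" (len 10), cursors c1@3 c2@7, authorship .1...2....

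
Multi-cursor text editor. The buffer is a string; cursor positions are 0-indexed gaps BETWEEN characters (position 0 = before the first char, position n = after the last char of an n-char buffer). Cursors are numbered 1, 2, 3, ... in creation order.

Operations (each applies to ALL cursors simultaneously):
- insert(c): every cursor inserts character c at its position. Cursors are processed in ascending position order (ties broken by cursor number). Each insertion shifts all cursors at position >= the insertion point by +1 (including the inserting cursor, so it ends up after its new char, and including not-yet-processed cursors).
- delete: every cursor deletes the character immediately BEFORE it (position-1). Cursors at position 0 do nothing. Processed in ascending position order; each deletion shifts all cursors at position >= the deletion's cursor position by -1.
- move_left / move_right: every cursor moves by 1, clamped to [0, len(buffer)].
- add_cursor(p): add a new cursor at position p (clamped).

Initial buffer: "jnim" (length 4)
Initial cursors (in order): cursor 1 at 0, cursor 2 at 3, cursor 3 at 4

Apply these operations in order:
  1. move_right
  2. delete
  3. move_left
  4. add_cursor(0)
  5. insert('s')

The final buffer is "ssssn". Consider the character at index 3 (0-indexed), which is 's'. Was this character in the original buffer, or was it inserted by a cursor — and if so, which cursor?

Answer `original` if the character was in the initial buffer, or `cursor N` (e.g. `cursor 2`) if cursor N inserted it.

Answer: cursor 4

Derivation:
After op 1 (move_right): buffer="jnim" (len 4), cursors c1@1 c2@4 c3@4, authorship ....
After op 2 (delete): buffer="n" (len 1), cursors c1@0 c2@1 c3@1, authorship .
After op 3 (move_left): buffer="n" (len 1), cursors c1@0 c2@0 c3@0, authorship .
After op 4 (add_cursor(0)): buffer="n" (len 1), cursors c1@0 c2@0 c3@0 c4@0, authorship .
After op 5 (insert('s')): buffer="ssssn" (len 5), cursors c1@4 c2@4 c3@4 c4@4, authorship 1234.
Authorship (.=original, N=cursor N): 1 2 3 4 .
Index 3: author = 4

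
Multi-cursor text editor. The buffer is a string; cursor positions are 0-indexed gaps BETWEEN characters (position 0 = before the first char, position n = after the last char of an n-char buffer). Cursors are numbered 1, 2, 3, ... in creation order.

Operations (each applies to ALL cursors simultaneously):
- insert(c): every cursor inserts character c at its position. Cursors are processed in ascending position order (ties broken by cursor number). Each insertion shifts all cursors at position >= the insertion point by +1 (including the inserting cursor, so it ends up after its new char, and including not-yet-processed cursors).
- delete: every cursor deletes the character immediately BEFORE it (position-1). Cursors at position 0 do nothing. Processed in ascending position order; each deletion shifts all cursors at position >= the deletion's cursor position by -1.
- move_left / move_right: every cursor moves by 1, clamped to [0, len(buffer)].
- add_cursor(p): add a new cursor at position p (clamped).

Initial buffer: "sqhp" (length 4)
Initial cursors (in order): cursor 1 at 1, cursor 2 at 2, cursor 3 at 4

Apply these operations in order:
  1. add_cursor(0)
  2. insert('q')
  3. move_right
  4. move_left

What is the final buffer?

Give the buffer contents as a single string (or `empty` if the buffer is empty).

Answer: qsqqqhpq

Derivation:
After op 1 (add_cursor(0)): buffer="sqhp" (len 4), cursors c4@0 c1@1 c2@2 c3@4, authorship ....
After op 2 (insert('q')): buffer="qsqqqhpq" (len 8), cursors c4@1 c1@3 c2@5 c3@8, authorship 4.1.2..3
After op 3 (move_right): buffer="qsqqqhpq" (len 8), cursors c4@2 c1@4 c2@6 c3@8, authorship 4.1.2..3
After op 4 (move_left): buffer="qsqqqhpq" (len 8), cursors c4@1 c1@3 c2@5 c3@7, authorship 4.1.2..3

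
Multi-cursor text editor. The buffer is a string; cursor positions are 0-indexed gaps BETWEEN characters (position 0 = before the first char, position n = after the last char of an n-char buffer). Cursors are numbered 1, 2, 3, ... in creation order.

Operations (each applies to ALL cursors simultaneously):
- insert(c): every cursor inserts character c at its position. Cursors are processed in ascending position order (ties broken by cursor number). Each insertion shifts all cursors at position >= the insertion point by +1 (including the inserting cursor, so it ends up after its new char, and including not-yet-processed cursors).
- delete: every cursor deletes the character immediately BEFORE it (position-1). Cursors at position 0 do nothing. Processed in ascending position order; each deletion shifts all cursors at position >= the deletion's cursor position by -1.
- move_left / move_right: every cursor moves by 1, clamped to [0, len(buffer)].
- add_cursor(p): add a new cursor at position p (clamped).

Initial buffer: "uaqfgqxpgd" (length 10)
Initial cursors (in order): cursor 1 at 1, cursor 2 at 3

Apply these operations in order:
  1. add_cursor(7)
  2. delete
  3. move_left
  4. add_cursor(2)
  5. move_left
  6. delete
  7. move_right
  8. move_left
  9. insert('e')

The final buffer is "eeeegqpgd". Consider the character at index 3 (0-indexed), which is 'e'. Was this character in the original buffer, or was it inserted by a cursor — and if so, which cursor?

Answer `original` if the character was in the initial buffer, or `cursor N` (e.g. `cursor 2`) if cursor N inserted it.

After op 1 (add_cursor(7)): buffer="uaqfgqxpgd" (len 10), cursors c1@1 c2@3 c3@7, authorship ..........
After op 2 (delete): buffer="afgqpgd" (len 7), cursors c1@0 c2@1 c3@4, authorship .......
After op 3 (move_left): buffer="afgqpgd" (len 7), cursors c1@0 c2@0 c3@3, authorship .......
After op 4 (add_cursor(2)): buffer="afgqpgd" (len 7), cursors c1@0 c2@0 c4@2 c3@3, authorship .......
After op 5 (move_left): buffer="afgqpgd" (len 7), cursors c1@0 c2@0 c4@1 c3@2, authorship .......
After op 6 (delete): buffer="gqpgd" (len 5), cursors c1@0 c2@0 c3@0 c4@0, authorship .....
After op 7 (move_right): buffer="gqpgd" (len 5), cursors c1@1 c2@1 c3@1 c4@1, authorship .....
After op 8 (move_left): buffer="gqpgd" (len 5), cursors c1@0 c2@0 c3@0 c4@0, authorship .....
After op 9 (insert('e')): buffer="eeeegqpgd" (len 9), cursors c1@4 c2@4 c3@4 c4@4, authorship 1234.....
Authorship (.=original, N=cursor N): 1 2 3 4 . . . . .
Index 3: author = 4

Answer: cursor 4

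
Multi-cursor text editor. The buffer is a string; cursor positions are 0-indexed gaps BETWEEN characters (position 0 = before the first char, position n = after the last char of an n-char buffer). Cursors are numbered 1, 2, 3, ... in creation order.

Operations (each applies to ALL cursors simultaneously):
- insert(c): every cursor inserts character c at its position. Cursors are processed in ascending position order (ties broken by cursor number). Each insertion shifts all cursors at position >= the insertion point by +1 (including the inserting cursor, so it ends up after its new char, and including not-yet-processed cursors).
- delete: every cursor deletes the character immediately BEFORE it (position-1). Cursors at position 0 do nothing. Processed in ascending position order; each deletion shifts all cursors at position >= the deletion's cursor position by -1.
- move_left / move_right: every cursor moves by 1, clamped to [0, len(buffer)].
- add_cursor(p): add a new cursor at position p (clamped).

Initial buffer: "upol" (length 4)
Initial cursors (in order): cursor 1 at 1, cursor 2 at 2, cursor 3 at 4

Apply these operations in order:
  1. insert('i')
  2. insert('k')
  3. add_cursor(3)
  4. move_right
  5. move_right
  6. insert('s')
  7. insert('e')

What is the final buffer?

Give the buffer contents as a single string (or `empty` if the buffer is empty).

Answer: uikpisseekolseikse

Derivation:
After op 1 (insert('i')): buffer="uipioli" (len 7), cursors c1@2 c2@4 c3@7, authorship .1.2..3
After op 2 (insert('k')): buffer="uikpikolik" (len 10), cursors c1@3 c2@6 c3@10, authorship .11.22..33
After op 3 (add_cursor(3)): buffer="uikpikolik" (len 10), cursors c1@3 c4@3 c2@6 c3@10, authorship .11.22..33
After op 4 (move_right): buffer="uikpikolik" (len 10), cursors c1@4 c4@4 c2@7 c3@10, authorship .11.22..33
After op 5 (move_right): buffer="uikpikolik" (len 10), cursors c1@5 c4@5 c2@8 c3@10, authorship .11.22..33
After op 6 (insert('s')): buffer="uikpisskolsiks" (len 14), cursors c1@7 c4@7 c2@11 c3@14, authorship .11.2142..2333
After op 7 (insert('e')): buffer="uikpisseekolseikse" (len 18), cursors c1@9 c4@9 c2@14 c3@18, authorship .11.214142..223333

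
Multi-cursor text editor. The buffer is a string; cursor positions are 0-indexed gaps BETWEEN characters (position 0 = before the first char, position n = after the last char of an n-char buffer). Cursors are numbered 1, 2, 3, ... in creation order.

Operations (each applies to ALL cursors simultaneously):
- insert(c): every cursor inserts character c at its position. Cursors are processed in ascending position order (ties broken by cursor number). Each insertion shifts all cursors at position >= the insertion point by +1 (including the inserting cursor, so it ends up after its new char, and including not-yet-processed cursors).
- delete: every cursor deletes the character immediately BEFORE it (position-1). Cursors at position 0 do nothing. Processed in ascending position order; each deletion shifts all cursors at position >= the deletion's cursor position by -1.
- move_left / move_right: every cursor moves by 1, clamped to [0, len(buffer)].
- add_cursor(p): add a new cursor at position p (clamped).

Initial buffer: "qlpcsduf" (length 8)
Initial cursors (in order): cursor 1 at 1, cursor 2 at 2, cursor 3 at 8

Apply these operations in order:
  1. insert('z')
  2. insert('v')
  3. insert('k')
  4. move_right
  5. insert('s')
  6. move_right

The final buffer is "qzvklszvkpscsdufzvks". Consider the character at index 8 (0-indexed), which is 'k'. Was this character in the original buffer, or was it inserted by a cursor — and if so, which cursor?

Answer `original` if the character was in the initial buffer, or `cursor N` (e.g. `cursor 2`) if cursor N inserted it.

After op 1 (insert('z')): buffer="qzlzpcsdufz" (len 11), cursors c1@2 c2@4 c3@11, authorship .1.2......3
After op 2 (insert('v')): buffer="qzvlzvpcsdufzv" (len 14), cursors c1@3 c2@6 c3@14, authorship .11.22......33
After op 3 (insert('k')): buffer="qzvklzvkpcsdufzvk" (len 17), cursors c1@4 c2@8 c3@17, authorship .111.222......333
After op 4 (move_right): buffer="qzvklzvkpcsdufzvk" (len 17), cursors c1@5 c2@9 c3@17, authorship .111.222......333
After op 5 (insert('s')): buffer="qzvklszvkpscsdufzvks" (len 20), cursors c1@6 c2@11 c3@20, authorship .111.1222.2.....3333
After op 6 (move_right): buffer="qzvklszvkpscsdufzvks" (len 20), cursors c1@7 c2@12 c3@20, authorship .111.1222.2.....3333
Authorship (.=original, N=cursor N): . 1 1 1 . 1 2 2 2 . 2 . . . . . 3 3 3 3
Index 8: author = 2

Answer: cursor 2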